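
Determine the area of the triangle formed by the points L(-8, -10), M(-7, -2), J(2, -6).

Using the Shoelace formula for a triangle:
Area = (1/2)|x0(y1 - y2) + x1(y2 - y0) + x2(y0 - y1)|
Area = (1/2)|-8(-2 - -6) + -7(-6 - -10) + 2(-10 - -2)|
Area = (1/2)|-32 + -28 + -16|
Area = (1/2)|-76|
Area = (1/2)(76)
Area = 38

38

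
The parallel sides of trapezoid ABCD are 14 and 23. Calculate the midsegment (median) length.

midsegment = (14 + 23) / 2 = 37 / 2 = 37/2

37/2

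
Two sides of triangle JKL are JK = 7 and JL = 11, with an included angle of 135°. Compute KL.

Law of cosines: KL^2 = 7^2 + 11^2 - 2(7)(11)cos(135°) = 77*sqrt(2) + 170, so KL = sqrt(77*sqrt(2) + 170).

sqrt(77*sqrt(2) + 170)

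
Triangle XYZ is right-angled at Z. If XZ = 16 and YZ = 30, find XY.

XY = sqrt(16^2 + 30^2) = sqrt(1156) = 34

34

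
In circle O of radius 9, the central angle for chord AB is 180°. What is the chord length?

Chord = 2(9) sin(90°) = 18

18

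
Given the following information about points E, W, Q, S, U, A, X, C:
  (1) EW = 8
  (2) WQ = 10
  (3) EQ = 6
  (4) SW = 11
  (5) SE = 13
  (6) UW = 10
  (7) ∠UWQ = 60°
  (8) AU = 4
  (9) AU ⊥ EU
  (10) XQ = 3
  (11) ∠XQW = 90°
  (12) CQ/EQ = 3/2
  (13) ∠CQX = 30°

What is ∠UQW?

Step 1: By the law of cosines on triangle QWU: QU² = 10² + 10² − 2·10·10·cos(60°) = 100, so QU = 10.
Step 2: By the inverse law of cosines on triangle UQW: cos(∠UQW) = (10² + 10² − 10²) / (2·10·10) = 100/200 = 0.5, so ∠UQW = 60°.

Therefore, the measure of angle ∠UQW = 60°.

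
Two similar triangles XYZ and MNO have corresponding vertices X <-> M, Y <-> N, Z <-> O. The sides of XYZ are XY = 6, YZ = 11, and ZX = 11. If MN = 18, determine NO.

Since the triangles are similar, the ratio of corresponding sides is constant.
Scale factor k = MN / XY = 18 / 6 = 3
NO = k * YZ = 3 * 11 = 33

33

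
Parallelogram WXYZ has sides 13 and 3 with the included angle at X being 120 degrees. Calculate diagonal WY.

Law of cosines: d^2 = 13^2 + 3^2 - 2(13)(3)cos(120°) = 217, so d = sqrt(217).

sqrt(217)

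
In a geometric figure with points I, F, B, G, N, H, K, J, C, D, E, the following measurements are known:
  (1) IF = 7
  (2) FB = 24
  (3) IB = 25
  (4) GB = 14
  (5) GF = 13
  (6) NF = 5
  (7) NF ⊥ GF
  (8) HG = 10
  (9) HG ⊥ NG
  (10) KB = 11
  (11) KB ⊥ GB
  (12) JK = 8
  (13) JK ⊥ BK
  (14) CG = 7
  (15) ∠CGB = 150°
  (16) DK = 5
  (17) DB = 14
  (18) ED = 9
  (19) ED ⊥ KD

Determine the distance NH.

Step 1: By the law of cosines on triangle GFN: GN² = 13² + 5² − 2·13·5·cos(90°) = 194, so GN = √194.
Step 2: By the law of cosines on triangle NGH: NH² = √194² + 10² − 2·√194·10·cos(90°) = 294, so NH = 7·√6.

Therefore, the length of NH = 7·√6.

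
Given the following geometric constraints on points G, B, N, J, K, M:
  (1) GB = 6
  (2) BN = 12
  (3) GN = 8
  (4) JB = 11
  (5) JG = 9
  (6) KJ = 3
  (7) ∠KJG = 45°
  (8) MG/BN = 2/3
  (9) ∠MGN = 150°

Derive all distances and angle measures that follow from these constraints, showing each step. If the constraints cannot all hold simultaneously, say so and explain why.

The constraints are consistent.

From the given relations:
  MG = 2/3·BN = 2/3·12 = 8

Step 1: From GJ = 9, JK = 3, and ∠GJK = 45°, by the law of cosines:
  GK² = GJ² + JK² - 2·GJ·JK·cos(45°) = 81 + 9 - 38.18 = 51.82
  GK ≈ 7.2

Step 2: From NG = 8, GM = 8, and ∠NGM = 150°, by the law of cosines:
  NM² = NG² + GM² - 2·NG·GM·cos(150°) = 64 + 64 + 110.9 = 238.9
  NM ≈ 15.45

Step 3: From GB = 6, GJ = 9, BJ = 11, by the inverse law of cosines:
  cos(∠BGJ) = (GB² + GJ² - BJ²) / (2·GB·GJ)
  ∠BGJ = 92.12°

Step 4: From GB = 6, GN = 8, BN = 12, by the inverse law of cosines:
  cos(∠BGN) = (GB² + GN² - BN²) / (2·GB·GN)
  ∠BGN = 117.28°

Step 5: From BG = 6, BJ = 11, GJ = 9, by the inverse law of cosines:
  cos(∠GBJ) = (BG² + BJ² - GJ²) / (2·BG·BJ)
  ∠GBJ = 54.85°

Step 6: From BG = 6, BN = 12, GN = 8, by the inverse law of cosines:
  cos(∠GBN) = (BG² + BN² - GN²) / (2·BG·BN)
  ∠GBN = 36.34°

Step 7: From NB = 12, NG = 8, BG = 6, by the inverse law of cosines:
  cos(∠BNG) = (NB² + NG² - BG²) / (2·NB·NG)
  ∠BNG = 26.38°

Step 8: From JB = 11, JG = 9, BG = 6, by the inverse law of cosines:
  cos(∠BJG) = (JB² + JG² - BG²) / (2·JB·JG)
  ∠BJG = 33.03°

Step 9: From GJ = 9, GK = 7.2, JK = 3, by the inverse law of cosines:
  cos(∠JGK) = (GJ² + GK² - JK²) / (2·GJ·GK)
  ∠JGK = 17.14°

Step 10: From NG = 8, NM = 15.45, GM = 8, by the inverse law of cosines:
  cos(∠GNM) = (NG² + NM² - GM²) / (2·NG·NM)
  ∠GNM = 15°

Step 11: From KG = 7.2, KJ = 3, GJ = 9, by the inverse law of cosines:
  cos(∠GKJ) = (KG² + KJ² - GJ²) / (2·KG·KJ)
  ∠GKJ = 117.86°

Step 12: From MG = 8, MN = 15.45, GN = 8, by the inverse law of cosines:
  cos(∠GMN) = (MG² + MN² - GN²) / (2·MG·MN)
  ∠GMN = 15°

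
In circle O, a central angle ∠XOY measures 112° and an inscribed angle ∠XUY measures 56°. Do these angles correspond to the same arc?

By the inscribed angle theorem, if both angles subtend the same arc, the inscribed angle must be half the central angle.
Half of 112° = 56°, which equals the given inscribed angle of 56°.
Therefore, yes, they correspond to the same arc.

Yes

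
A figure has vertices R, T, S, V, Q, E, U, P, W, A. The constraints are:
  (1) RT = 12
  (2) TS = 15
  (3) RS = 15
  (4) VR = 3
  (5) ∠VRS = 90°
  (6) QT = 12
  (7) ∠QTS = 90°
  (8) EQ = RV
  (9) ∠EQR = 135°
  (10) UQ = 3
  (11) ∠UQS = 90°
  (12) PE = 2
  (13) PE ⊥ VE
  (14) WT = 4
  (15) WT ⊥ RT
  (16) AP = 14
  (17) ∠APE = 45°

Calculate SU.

Step 1: By the law of cosines on triangle STQ: SQ² = 15² + 12² − 2·15·12·cos(90°) = 369, so SQ = 3·√41.
Step 2: By the law of cosines on triangle SQU: SU² = (3·√41)² + 3² − 2·3·√41·3·cos(90°) = 378, so SU = 3·√42.

Therefore, the length of SU = 3·√42.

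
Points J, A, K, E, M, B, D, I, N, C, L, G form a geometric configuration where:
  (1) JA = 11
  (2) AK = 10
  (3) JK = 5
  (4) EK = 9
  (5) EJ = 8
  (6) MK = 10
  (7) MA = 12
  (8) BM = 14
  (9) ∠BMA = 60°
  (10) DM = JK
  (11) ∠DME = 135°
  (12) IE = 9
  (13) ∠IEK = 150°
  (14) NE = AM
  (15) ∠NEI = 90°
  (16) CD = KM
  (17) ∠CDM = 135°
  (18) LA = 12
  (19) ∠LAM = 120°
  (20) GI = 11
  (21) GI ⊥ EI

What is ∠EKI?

Step 1: By the law of cosines on triangle KEI: KI² = 9² + 9² − 2·9·9·cos(150°) = 302.3, so KI ≈ 17.39.
Step 2: By the inverse law of cosines on triangle EKI: cos(∠EKI) = (9² + 17.39² − 9²) / (2·9·17.39) = 302.3/312.96 = 0.9659, so ∠EKI = 15°.

Therefore, the measure of angle ∠EKI = 15°.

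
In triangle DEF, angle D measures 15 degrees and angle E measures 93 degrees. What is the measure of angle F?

angle F = 180 - 15 - 93 = 72 degrees.

72 degrees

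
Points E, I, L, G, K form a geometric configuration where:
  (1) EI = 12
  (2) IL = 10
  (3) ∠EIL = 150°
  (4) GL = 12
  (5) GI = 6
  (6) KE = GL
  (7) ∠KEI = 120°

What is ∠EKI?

From the given relations: KE = GL = 12.
Step 1: By the law of cosines on triangle KEI: KI² = 12² + 12² − 2·12·12·cos(120°) = 432, so KI = 12·√3.
Step 2: By the inverse law of cosines on triangle EKI: cos(∠EKI) = (12² + (12·√3)² − 12²) / (2·12·12·√3) = 432/498.83 = 0.866, so ∠EKI = 30°.

Therefore, the measure of angle ∠EKI = 30°.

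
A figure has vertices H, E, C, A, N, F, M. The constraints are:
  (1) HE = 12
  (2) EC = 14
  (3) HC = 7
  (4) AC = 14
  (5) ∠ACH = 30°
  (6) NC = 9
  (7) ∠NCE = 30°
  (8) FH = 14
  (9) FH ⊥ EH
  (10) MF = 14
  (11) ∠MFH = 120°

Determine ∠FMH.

Step 1: By the law of cosines on triangle MFH: MH² = 14² + 14² − 2·14·14·cos(120°) = 588, so MH = 14·√3.
Step 2: By the inverse law of cosines on triangle FMH: cos(∠FMH) = (14² + (14·√3)² − 14²) / (2·14·14·√3) = 588/678.96 = 0.866, so ∠FMH = 30°.

Therefore, the measure of angle ∠FMH = 30°.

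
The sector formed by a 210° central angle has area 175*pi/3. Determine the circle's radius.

Sector area A = πr² × θ/360, so r² = 360A / (πθ).
r² = 360 × 175*pi/3 / (π × 210)
r² = 100
r = 10

10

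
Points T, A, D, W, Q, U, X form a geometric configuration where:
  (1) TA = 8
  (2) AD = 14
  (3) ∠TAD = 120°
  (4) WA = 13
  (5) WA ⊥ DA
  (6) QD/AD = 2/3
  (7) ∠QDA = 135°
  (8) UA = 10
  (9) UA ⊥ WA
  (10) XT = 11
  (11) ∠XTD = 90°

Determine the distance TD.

Step 1: By the law of cosines on triangle TAD: TD² = 8² + 14² − 2·8·14·cos(120°) = 372, so TD = 2·√93.

Therefore, the length of TD = 2·√93.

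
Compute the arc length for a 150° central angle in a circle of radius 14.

Arc length = 2πr × θ/360
= 2π × 14 × 5/12
= 35*pi/3

35*pi/3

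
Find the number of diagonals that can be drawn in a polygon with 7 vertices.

The number of diagonals in an n-gon is n(n - 3)/2.
For n = 7: 7(7 - 3)/2 = 7 × 4 / 2 = 14.

14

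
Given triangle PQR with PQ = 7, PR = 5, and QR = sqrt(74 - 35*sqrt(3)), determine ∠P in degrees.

By the inverse law of cosines: cos(P) = (PQ² + PR² - QR²) / (2 × PQ × PR)
cos(P) = (7² + 5² - (sqrt(74 - 35*sqrt(3)))²) / (2 × 7 × 5)
cos(P) = (49 + 25 - (74 - 35*sqrt(3))) / 70
cos(P) = sqrt(3)/2
P = arccos(sqrt(3)/2) = 30°

30°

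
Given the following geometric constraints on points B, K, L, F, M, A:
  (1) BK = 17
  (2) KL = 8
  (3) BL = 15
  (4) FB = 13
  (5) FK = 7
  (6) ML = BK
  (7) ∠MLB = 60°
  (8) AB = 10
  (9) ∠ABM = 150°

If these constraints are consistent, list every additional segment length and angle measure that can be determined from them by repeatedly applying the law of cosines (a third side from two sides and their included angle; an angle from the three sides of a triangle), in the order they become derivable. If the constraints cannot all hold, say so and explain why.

The constraints are consistent. Derivable facts, in order:
After 1 step:
- BM ≈ 16.09
- ∠BFK = 112.96°
- ∠BKF = 44.76°
- ∠BKL = 61.93°
- ∠BLK = 90°
- ∠FBK = 22.28°
- ∠KBL = 28.07°
After 2 steps:
- MA ≈ 25.25
- ∠BML = 53.82°
- ∠LBM = 66.18°
After 3 steps:
- ∠AMB = 11.42°
- ∠BAM = 18.58°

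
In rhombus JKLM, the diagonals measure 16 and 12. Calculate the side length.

In a rhombus, the diagonals bisect each other perpendicularly, creating four congruent right triangles.
Each triangle has legs 8 (half of 16) and 6 (half of 12).
The hypotenuse of each right triangle is a side of the rhombus:
side = sqrt(8^2 + 6^2) = sqrt(100) = 10

10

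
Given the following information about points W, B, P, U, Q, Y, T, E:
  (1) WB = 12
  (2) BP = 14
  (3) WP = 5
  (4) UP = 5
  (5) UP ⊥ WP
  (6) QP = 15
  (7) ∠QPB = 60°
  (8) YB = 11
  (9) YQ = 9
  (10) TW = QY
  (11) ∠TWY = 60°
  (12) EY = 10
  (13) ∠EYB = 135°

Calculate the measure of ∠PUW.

Step 1: By the law of cosines on triangle UPW: UW² = 5² + 5² − 2·5·5·cos(90°) = 50, so UW = 5·√2.
Step 2: By the inverse law of cosines on triangle PUW: cos(∠PUW) = (5² + (5·√2)² − 5²) / (2·5·5·√2) = 50/70.71 = 0.7071, so ∠PUW = 45°.

Therefore, the measure of angle ∠PUW = 45°.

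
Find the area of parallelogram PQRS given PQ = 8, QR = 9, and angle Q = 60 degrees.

Area = 8 * 9 * sin(60°) = 72 * sqrt(3)/2 = 36*sqrt(3)

36*sqrt(3)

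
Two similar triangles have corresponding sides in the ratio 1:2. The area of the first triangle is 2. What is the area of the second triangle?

For similar figures, the area ratio equals the square of the side ratio.
Side ratio (the first triangle to the second triangle) = 1:2, so area ratio = 1^2:2^2 = 1:4.
If the area of the first triangle is 2, then the area of the second triangle = 2 * (4/1) = 8.

8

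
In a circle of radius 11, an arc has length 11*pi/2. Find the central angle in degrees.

The full circumference is 2πr = 22*pi.
The arc is 11*pi/2 / 22*pi = 1/4 of the full circle.
So the central angle = 1/4 × 360° = 90°.

90°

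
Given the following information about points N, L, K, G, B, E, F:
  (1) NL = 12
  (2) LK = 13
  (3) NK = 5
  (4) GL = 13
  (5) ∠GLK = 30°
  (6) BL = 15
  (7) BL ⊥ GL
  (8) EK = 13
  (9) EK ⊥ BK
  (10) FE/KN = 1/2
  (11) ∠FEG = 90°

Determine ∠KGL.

Step 1: By the law of cosines on triangle GLK: GK² = 13² + 13² − 2·13·13·cos(30°) = 45.28, so GK ≈ 6.73.
Step 2: By the inverse law of cosines on triangle KGL: cos(∠KGL) = (6.73² + 13² − 13²) / (2·6.73·13) = 45.28/174.96 = 0.2588, so ∠KGL = 75°.

Therefore, the measure of angle ∠KGL = 75°.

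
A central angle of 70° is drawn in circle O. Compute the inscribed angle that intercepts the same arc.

An inscribed angle intercepts an arc from a point on the circle, while the central angle intercepts the same arc from the center.
The inscribed angle is always half the central angle: 70° / 2 = 35°.

35°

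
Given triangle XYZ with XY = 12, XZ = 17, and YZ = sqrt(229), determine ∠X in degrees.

By the inverse law of cosines: cos(X) = (XY² + XZ² - YZ²) / (2 × XY × XZ)
cos(X) = (12² + 17² - (sqrt(229))²) / (2 × 12 × 17)
cos(X) = (144 + 289 - (229)) / 408
cos(X) = 1/2
X = arccos(1/2) = 60°

60°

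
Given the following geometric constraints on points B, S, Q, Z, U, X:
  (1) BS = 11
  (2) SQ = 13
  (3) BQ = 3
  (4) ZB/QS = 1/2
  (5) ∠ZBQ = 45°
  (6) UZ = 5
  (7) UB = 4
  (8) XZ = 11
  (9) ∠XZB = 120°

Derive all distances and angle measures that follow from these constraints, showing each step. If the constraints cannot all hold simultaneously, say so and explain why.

The constraints are consistent.

From the given relations:
  ZB = 1/2·QS = 1/2·13 ≈ 6.5

Step 1: From BZ = 6.5, ZX = 11, and ∠BZX = 120°, by the law of cosines:
  BX² = BZ² + ZX² - 2·BZ·ZX·cos(120°) = 42.25 + 121 + 71.5 = 234.7
  BX ≈ 15.32

Step 2: From QB = 3, BZ = 6.5, and ∠QBZ = 45°, by the law of cosines:
  QZ² = QB² + BZ² - 2·QB·BZ·cos(45°) = 9 + 42.25 - 27.58 = 23.67
  QZ ≈ 4.87

Step 3: From BQ = 3, BS = 11, QS = 13, by the inverse law of cosines:
  cos(∠QBS) = (BQ² + BS² - QS²) / (2·BQ·BS)
  ∠QBS = 126.22°

Step 4: From BU = 4, BZ = 6.5, UZ = 5, by the inverse law of cosines:
  cos(∠UBZ) = (BU² + BZ² - UZ²) / (2·BU·BZ)
  ∠UBZ = 50.25°

Step 5: From SB = 11, SQ = 13, BQ = 3, by the inverse law of cosines:
  cos(∠BSQ) = (SB² + SQ² - BQ²) / (2·SB·SQ)
  ∠BSQ = 10.73°

Step 6: From QB = 3, QS = 13, BS = 11, by the inverse law of cosines:
  cos(∠BQS) = (QB² + QS² - BS²) / (2·QB·QS)
  ∠BQS = 43.05°

Step 7: From ZB = 6.5, ZU = 5, BU = 4, by the inverse law of cosines:
  cos(∠BZU) = (ZB² + ZU² - BU²) / (2·ZB·ZU)
  ∠BZU = 37.96°

Step 8: From UB = 4, UZ = 5, BZ = 6.5, by the inverse law of cosines:
  cos(∠BUZ) = (UB² + UZ² - BZ²) / (2·UB·UZ)
  ∠BUZ = 91.79°

Step 9: From BX = 15.32, BZ = 6.5, XZ = 11, by the inverse law of cosines:
  cos(∠XBZ) = (BX² + BZ² - XZ²) / (2·BX·BZ)
  ∠XBZ = 38.44°

Step 10: From QB = 3, QZ = 4.87, BZ = 6.5, by the inverse law of cosines:
  cos(∠BQZ) = (QB² + QZ² - BZ²) / (2·QB·QZ)
  ∠BQZ = 109.15°

Step 11: From ZB = 6.5, ZQ = 4.87, BQ = 3, by the inverse law of cosines:
  cos(∠BZQ) = (ZB² + ZQ² - BQ²) / (2·ZB·ZQ)
  ∠BZQ = 25.85°

Step 12: From XB = 15.32, XZ = 11, BZ = 6.5, by the inverse law of cosines:
  cos(∠BXZ) = (XB² + XZ² - BZ²) / (2·XB·XZ)
  ∠BXZ = 21.56°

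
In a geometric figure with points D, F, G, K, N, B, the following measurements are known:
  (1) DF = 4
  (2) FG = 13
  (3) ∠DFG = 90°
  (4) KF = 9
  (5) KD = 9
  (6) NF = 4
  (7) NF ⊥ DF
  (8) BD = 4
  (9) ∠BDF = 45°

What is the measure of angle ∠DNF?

Step 1: By the law of cosines on triangle NFD: ND² = 4² + 4² − 2·4·4·cos(90°) = 32, so ND = 4·√2.
Step 2: By the inverse law of cosines on triangle DNF: cos(∠DNF) = ((4·√2)² + 4² − 4²) / (2·4·√2·4) = 32/45.25 = 0.7071, so ∠DNF = 45°.

Therefore, the measure of angle ∠DNF = 45°.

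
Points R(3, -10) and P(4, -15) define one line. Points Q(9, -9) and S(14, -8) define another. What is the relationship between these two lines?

Slope of line 1: m1 = (-15 - -10)/(4 - 3) = -5/1 = -5
Slope of line 2: m2 = (-8 - -9)/(14 - 9) = 1/5 = 1/5
m1 * m2 = (-5) * (1/5) = -1 = -1, so the lines are perpendicular.

Perpendicular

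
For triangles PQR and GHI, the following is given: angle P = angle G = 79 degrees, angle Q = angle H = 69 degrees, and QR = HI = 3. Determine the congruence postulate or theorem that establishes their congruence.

The given information provides:
angle P = angle G = 79 degrees, angle Q = angle H = 69 degrees, and QR = HI = 3
This matches the AAS congruence theorem.
Two pairs of corresponding angles and a non-included side are equal (Angle-Angle-Side).

AAS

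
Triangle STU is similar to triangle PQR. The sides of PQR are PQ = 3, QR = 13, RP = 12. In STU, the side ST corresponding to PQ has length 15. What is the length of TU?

k = 15/3 = 5. TU = 5 * 13 = 65.

65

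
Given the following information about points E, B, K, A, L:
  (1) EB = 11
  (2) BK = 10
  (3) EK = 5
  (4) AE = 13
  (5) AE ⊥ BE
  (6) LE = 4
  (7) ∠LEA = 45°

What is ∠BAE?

Step 1: By the law of cosines on triangle AEB: AB² = 13² + 11² − 2·13·11·cos(90°) = 290, so AB ≈ 17.03.
Step 2: By the inverse law of cosines on triangle BAE: cos(∠BAE) = (17.03² + 13² − 11²) / (2·17.03·13) = 338/442.76 = 0.7634, so ∠BAE = 40.24°.

Therefore, the measure of angle ∠BAE = 40.24°.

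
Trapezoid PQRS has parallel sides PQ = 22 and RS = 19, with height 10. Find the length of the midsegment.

The midsegment (median) of a trapezoid connects the midpoints of the non-parallel sides.
Its length is the average of the two bases: (22 + 19) / 2 = 41/2.

41/2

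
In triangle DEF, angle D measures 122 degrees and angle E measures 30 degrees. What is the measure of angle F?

The interior angles sum to 180°: angle F = 180 - 122 - 30 = 28°.
The triangle is obtuse (angles 122°, 30°, 28°).

28 degrees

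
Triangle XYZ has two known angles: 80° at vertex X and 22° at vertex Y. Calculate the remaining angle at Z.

Let angle Z = x. Then 80 + 22 + x = 180.
x = 180 - 102 = 78 degrees.

78 degrees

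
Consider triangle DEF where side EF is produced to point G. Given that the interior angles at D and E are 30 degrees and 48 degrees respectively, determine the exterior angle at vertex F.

The interior angle at F is 180 - 30 - 48 = 102 degrees.
The exterior angle and interior angle at F are supplementary:
Exterior angle = 180 - 102 = 78 degrees.

78 degrees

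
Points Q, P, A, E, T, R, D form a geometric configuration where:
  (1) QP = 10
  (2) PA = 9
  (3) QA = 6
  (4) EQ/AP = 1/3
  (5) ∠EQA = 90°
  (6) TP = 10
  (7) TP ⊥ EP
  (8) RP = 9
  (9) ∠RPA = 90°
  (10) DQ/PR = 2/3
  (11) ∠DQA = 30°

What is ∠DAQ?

From the given relations: DQ = 2/3·PR = 2/3·9 = 6.
Step 1: By the law of cosines on triangle AQD: AD² = 6² + 6² − 2·6·6·cos(30°) = 9.65, so AD ≈ 3.11.
Step 2: By the inverse law of cosines on triangle DAQ: cos(∠DAQ) = (3.11² + 6² − 6²) / (2·3.11·6) = 9.65/37.27 = 0.2588, so ∠DAQ = 75°.

Therefore, the measure of angle ∠DAQ = 75°.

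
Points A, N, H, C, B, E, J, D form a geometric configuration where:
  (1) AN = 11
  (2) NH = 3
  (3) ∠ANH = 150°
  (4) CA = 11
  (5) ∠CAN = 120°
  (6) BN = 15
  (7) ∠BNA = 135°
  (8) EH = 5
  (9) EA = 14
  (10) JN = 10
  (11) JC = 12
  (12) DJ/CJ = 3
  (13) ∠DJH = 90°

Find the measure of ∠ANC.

Step 1: By the law of cosines on triangle NAC: NC² = 11² + 11² − 2·11·11·cos(120°) = 363, so NC = 11·√3.
Step 2: By the inverse law of cosines on triangle ANC: cos(∠ANC) = (11² + (11·√3)² − 11²) / (2·11·11·√3) = 363/419.16 = 0.866, so ∠ANC = 30°.

Therefore, the measure of angle ∠ANC = 30°.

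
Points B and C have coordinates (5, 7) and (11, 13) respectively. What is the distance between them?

d = sqrt((6)^2 + (6)^2) = sqrt(72) = 6*sqrt(2)

6*sqrt(2)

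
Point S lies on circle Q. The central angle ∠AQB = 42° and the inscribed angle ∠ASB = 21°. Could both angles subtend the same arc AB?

By the inscribed angle theorem, if both angles subtend the same arc, the inscribed angle must be half the central angle.
Half of 42° = 21°, which equals the given inscribed angle of 21°.
Therefore, yes, they correspond to the same arc.

Yes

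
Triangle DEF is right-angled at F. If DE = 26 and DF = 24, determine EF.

EF = sqrt(26^2 - 24^2) = sqrt(100) = 10

10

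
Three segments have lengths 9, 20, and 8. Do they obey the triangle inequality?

The longest side is 20. The other two sides sum to 8 + 9 = 17.
Since 17 ≤ 20, the two shorter sides cannot reach around to close the triangle.

No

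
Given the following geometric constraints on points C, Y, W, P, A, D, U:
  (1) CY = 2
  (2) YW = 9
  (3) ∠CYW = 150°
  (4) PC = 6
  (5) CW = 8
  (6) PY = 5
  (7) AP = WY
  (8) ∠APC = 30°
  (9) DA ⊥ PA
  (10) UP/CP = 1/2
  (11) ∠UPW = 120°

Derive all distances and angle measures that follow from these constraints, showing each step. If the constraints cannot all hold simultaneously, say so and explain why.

These constraints are not satisfiable: (1), (2) and (3) already determine CW: by the law of cosines CW² = 2² + 9² − 2·2·9·cos(150°) = 116.18, so CW ≈ 10.78, which contradicts (5) CW = 8. No planar figure meets all of them, so nothing further can be derived.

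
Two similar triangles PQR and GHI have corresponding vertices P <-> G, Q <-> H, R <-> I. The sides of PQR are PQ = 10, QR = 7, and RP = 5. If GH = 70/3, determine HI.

Similar triangles have proportional sides. Setting up the proportion:
GH / PQ = HI / QR
70/3 / 10 = HI / 7
HI = 7 * 70/3 / 10 = 49/3.

49/3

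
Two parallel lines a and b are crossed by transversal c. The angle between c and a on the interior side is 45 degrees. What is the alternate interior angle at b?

Alternate interior angles are equal: 45 degrees.

45 degrees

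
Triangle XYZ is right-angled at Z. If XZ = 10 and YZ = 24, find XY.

XY = sqrt(10^2 + 24^2) = sqrt(676) = 26

26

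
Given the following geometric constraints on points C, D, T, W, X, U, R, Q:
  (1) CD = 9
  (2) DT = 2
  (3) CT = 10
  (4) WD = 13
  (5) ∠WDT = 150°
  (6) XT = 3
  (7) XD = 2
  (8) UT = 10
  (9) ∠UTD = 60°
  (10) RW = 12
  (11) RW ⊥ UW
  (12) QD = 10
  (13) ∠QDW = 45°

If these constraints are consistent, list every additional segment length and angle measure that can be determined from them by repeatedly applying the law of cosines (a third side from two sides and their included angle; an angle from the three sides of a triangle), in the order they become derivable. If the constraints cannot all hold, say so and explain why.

The constraints are consistent. Derivable facts, in order:
After 1 step:
- DU = 2·√21
- TW ≈ 14.77
- WQ ≈ 9.23
- ∠CDT = 114.62°
- ∠CTD = 54.9°
- ∠DCT = 10.48°
- ∠DTX = 41.41°
- ∠DXT = 41.41°
- ∠TDX = 97.18°
After 2 steps:
- ∠DQW = 84.98°
- ∠DTW = 26.12°
- ∠DUT = 10.89°
- ∠DWQ = 50.02°
- ∠DWT = 3.88°
- ∠TDU = 109.11°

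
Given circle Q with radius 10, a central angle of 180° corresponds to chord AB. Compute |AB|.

Chord = 2(10) sin(90°) = 20

20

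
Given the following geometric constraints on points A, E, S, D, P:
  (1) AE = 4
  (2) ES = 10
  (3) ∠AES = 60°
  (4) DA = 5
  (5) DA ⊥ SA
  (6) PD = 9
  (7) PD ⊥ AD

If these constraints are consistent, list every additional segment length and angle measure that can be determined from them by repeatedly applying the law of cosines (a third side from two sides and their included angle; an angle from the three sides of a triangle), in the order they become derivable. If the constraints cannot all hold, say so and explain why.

The constraints are consistent. Derivable facts, in order:
After 1 step:
- AP = √106
- AS = 2·√19
After 2 steps:
- SD = √101
- ∠APD = 29.05°
- ∠ASE = 23.41°
- ∠DAP = 60.95°
- ∠EAS = 96.59°
After 3 steps:
- ∠ADS = 60.16°
- ∠ASD = 29.84°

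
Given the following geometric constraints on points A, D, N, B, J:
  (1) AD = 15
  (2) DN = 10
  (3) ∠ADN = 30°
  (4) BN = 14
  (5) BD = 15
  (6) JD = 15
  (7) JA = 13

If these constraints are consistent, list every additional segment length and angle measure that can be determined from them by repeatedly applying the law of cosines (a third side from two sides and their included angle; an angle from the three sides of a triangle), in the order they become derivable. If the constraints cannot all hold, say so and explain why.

The constraints are consistent. Derivable facts, in order:
After 1 step:
- AN ≈ 8.07
- ∠ADJ = 51.36°
- ∠AJD = 64.32°
- ∠BDN = 64.53°
- ∠BND = 75.31°
- ∠DAJ = 64.32°
- ∠DBN = 40.16°
After 2 steps:
- ∠AND = 111.74°
- ∠DAN = 38.26°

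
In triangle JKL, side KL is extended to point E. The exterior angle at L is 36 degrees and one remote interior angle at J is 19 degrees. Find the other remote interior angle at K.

The exterior angle theorem states that an exterior angle equals the sum of the two non-adjacent interior angles.
So 36 = 19 + angle K, which gives angle K = 36 - 19 = 17 degrees.

17 degrees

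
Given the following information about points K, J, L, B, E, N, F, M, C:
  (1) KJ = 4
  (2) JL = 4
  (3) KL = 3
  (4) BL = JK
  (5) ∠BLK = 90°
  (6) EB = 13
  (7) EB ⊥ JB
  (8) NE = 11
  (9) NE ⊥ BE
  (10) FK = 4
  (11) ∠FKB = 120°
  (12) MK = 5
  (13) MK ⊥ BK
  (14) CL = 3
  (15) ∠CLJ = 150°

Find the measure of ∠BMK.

From the given relations: BL = JK = 4.
Step 1: By the law of cosines on triangle BLK: BK² = 4² + 3² − 2·4·3·cos(90°) = 25, so BK = 5.
Step 2: By the law of cosines on triangle MKB: MB² = 5² + 5² − 2·5·5·cos(90°) = 50, so MB = 5·√2.
Step 3: By the inverse law of cosines on triangle BMK: cos(∠BMK) = ((5·√2)² + 5² − 5²) / (2·5·√2·5) = 50/70.71 = 0.7071, so ∠BMK = 45°.

Therefore, the measure of angle ∠BMK = 45°.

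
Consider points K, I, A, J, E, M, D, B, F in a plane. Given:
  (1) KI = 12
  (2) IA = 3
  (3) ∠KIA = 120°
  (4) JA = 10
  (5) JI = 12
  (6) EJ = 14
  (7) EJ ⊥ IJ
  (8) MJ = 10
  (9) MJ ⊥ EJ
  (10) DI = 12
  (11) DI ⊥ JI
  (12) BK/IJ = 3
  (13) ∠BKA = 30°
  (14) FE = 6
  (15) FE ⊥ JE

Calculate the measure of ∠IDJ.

Step 1: By the law of cosines on triangle DIJ: DJ² = 12² + 12² − 2·12·12·cos(90°) = 288, so DJ = 12·√2.
Step 2: By the inverse law of cosines on triangle IDJ: cos(∠IDJ) = (12² + (12·√2)² − 12²) / (2·12·12·√2) = 288/407.29 = 0.7071, so ∠IDJ = 45°.

Therefore, the measure of angle ∠IDJ = 45°.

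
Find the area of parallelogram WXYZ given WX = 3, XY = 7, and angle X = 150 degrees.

Area = a * b * sin(theta)
Area = 3 * 7 * sin(150 degrees)
Area = 21 * 1/2
Area = 21/2

21/2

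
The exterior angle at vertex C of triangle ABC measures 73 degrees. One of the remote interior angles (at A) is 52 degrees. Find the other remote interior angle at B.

angle B = 73 - 52 = 21 degrees (exterior angle theorem).

21 degrees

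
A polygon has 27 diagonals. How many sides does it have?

Using d = n(n - 3)/2, we solve 27 = n(n - 3)/2.
So n(n - 3) = 54.
Testing n = 9: 9 * 6 = 54 = 54. Correct.
The polygon has 9 sides.

9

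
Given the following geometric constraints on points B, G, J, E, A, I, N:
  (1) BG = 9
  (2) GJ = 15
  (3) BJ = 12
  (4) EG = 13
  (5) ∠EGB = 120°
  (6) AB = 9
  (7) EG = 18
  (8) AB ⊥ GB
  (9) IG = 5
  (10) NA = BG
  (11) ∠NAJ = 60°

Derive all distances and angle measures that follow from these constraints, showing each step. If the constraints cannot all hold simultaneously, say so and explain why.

These constraints are not satisfiable: (4) EG = 13 and (7) EG = 18 assign two different lengths to the same segment. No planar figure meets all of them, so nothing further can be derived.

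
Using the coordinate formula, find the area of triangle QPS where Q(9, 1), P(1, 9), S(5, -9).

Using the Shoelace formula for a triangle:
Area = (1/2)|x0(y1 - y2) + x1(y2 - y0) + x2(y0 - y1)|
Area = (1/2)|9(9 - -9) + 1(-9 - 1) + 5(1 - 9)|
Area = (1/2)|162 + -10 + -40|
Area = (1/2)|112|
Area = (1/2)(112)
Area = 56

56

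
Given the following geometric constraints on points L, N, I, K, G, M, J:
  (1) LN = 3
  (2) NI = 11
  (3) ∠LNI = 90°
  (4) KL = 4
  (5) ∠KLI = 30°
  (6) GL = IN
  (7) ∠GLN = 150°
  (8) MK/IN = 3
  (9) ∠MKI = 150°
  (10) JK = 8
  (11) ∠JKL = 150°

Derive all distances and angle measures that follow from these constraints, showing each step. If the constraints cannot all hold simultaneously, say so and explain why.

The constraints are consistent.

From the given relations:
  GL = IN = 11
  MK = 3·IN = 3·11 = 33

Step 1: From LN = 3, NI = 11, and ∠LNI = 90°, by the law of cosines:
  LI² = LN² + NI² - 2·LN·NI·cos(90°) = 9 + 121 - 0 = 130
  LI = √130

Step 2: From LK = 4, KJ = 8, and ∠LKJ = 150°, by the law of cosines:
  LJ² = LK² + KJ² - 2·LK·KJ·cos(150°) = 16 + 64 + 55.43 = 135.4
  LJ ≈ 11.64

Step 3: From NL = 3, LG = 11, and ∠NLG = 150°, by the law of cosines:
  NG² = NL² + LG² - 2·NL·LG·cos(150°) = 9 + 121 + 57.16 = 187.2
  NG ≈ 13.68

Step 4: From IL = √130, LK = 4, and ∠ILK = 30°, by the law of cosines:
  IK² = IL² + LK² - 2·IL·LK·cos(30°) = 130 + 16 - 78.99 = 67.01
  IK ≈ 8.19

Step 5: From LI = √130, LN = 3, IN = 11, by the inverse law of cosines:
  cos(∠ILN) = (LI² + LN² - IN²) / (2·LI·LN)
  ∠ILN = 74.74°

Step 6: From LJ = 11.64, LK = 4, JK = 8, by the inverse law of cosines:
  cos(∠JLK) = (LJ² + LK² - JK²) / (2·LJ·LK)
  ∠JLK = 20.1°

Step 7: From NG = 13.68, NL = 3, GL = 11, by the inverse law of cosines:
  cos(∠GNL) = (NG² + NL² - GL²) / (2·NG·NL)
  ∠GNL = 23.71°

Step 8: From IL = √130, IN = 11, LN = 3, by the inverse law of cosines:
  cos(∠LIN) = (IL² + IN² - LN²) / (2·IL·IN)
  ∠LIN = 15.26°

Step 9: From GL = 11, GN = 13.68, LN = 3, by the inverse law of cosines:
  cos(∠LGN) = (GL² + GN² - LN²) / (2·GL·GN)
  ∠LGN = 6.29°

Step 10: From JK = 8, JL = 11.64, KL = 4, by the inverse law of cosines:
  cos(∠KJL) = (JK² + JL² - KL²) / (2·JK·JL)
  ∠KJL = 9.9°

Step 11: From IK = 8.19, KM = 33, and ∠IKM = 150°, by the law of cosines:
  IM² = IK² + KM² - 2·IK·KM·cos(150°) = 67.01 + 1089 + 467.9 = 1624
  IM ≈ 40.3

Step 12: From IK = 8.19, IL = √130, KL = 4, by the inverse law of cosines:
  cos(∠KIL) = (IK² + IL² - KL²) / (2·IK·IL)
  ∠KIL = 14.14°

Step 13: From KI = 8.19, KL = 4, IL = √130, by the inverse law of cosines:
  cos(∠IKL) = (KI² + KL² - IL²) / (2·KI·KL)
  ∠IKL = 135.86°

Step 14: From IK = 8.19, IM = 40.3, KM = 33, by the inverse law of cosines:
  cos(∠KIM) = (IK² + IM² - KM²) / (2·IK·IM)
  ∠KIM = 24.17°

Step 15: From MI = 40.3, MK = 33, IK = 8.19, by the inverse law of cosines:
  cos(∠IMK) = (MI² + MK² - IK²) / (2·MI·MK)
  ∠IMK = 5.83°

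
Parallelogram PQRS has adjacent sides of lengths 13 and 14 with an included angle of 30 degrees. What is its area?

Area = a * b * sin(theta)
Area = 13 * 14 * sin(30 degrees)
Area = 182 * 1/2
Area = 91

91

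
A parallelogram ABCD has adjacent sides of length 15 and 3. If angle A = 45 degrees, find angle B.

Consecutive angles are supplementary: angle B = 180 - 45 = 135 degrees.

135 degrees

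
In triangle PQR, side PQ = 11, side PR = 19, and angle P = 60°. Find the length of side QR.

Law of cosines: QR^2 = 11^2 + 19^2 - 2(11)(19)cos(60°) = 273, so QR = sqrt(273).

sqrt(273)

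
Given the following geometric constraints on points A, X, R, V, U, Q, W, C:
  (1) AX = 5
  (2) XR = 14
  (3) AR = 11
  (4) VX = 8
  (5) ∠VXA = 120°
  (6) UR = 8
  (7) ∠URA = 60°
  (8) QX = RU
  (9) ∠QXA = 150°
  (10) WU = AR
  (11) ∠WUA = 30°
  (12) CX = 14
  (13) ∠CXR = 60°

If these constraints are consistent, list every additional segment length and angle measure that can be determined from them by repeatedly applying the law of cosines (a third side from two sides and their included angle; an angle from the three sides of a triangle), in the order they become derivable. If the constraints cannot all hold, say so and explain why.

The constraints are consistent. Derivable facts, in order:
After 1 step:
- AQ ≈ 12.58
- AU = √97
- AV = √129
- RC = 14
- ∠ARX = 18.55°
- ∠AXR = 44.42°
- ∠RAX = 117.04°
After 2 steps:
- AW ≈ 5.51
- ∠AQX = 11.46°
- ∠AUR = 75.3°
- ∠AVX = 22.41°
- ∠CRX = 60°
- ∠QAX = 18.54°
- ∠RAU = 44.7°
- ∠RCX = 60°
- ∠VAX = 37.59°
After 3 steps:
- ∠AWU = 63.36°
- ∠UAW = 86.64°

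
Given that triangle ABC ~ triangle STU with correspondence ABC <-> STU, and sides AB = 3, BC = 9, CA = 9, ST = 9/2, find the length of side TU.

Similar triangles have proportional sides. Setting up the proportion:
ST / AB = TU / BC
9/2 / 3 = TU / 9
TU = 9 * 9/2 / 3 = 27/2.

27/2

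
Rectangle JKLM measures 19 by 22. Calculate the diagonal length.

A rectangle's diagonal splits it into two right triangles, with the diagonal as the hypotenuse.
By the Pythagorean theorem, d^2 = 19^2 + 22^2 = 845.
Therefore d = sqrt(845) = 13*sqrt(5).

13*sqrt(5)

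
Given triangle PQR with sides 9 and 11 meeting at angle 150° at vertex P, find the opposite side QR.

Law of cosines: QR^2 = 9^2 + 11^2 - 2(9)(11)cos(150°) = 99*sqrt(3) + 202, so QR = sqrt(99*sqrt(3) + 202).

sqrt(99*sqrt(3) + 202)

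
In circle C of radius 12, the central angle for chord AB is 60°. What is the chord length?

Chord = 2(12) sin(30°) = 12

12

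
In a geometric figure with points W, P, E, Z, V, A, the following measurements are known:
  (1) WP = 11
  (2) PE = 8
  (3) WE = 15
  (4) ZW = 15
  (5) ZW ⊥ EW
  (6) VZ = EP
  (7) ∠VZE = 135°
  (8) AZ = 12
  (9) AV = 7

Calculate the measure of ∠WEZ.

Step 1: By the law of cosines on triangle EWZ: EZ² = 15² + 15² − 2·15·15·cos(90°) = 450, so EZ = 15·√2.
Step 2: By the inverse law of cosines on triangle WEZ: cos(∠WEZ) = (15² + (15·√2)² − 15²) / (2·15·15·√2) = 450/636.4 = 0.7071, so ∠WEZ = 45°.

Therefore, the measure of angle ∠WEZ = 45°.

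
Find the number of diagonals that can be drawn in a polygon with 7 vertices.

Each of the 7 vertices connects to 4 non-adjacent vertices via diagonals.
Total connections = 7 × 4 = 28, but each diagonal is counted twice.
Number of diagonals = 28 / 2 = 14.

14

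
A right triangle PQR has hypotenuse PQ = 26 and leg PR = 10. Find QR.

Rearranging the Pythagorean theorem to solve for the unknown leg:
leg^2 = hypotenuse^2 - known_leg^2 = 676 - 100 = 576
leg = sqrt(576) = 24.

24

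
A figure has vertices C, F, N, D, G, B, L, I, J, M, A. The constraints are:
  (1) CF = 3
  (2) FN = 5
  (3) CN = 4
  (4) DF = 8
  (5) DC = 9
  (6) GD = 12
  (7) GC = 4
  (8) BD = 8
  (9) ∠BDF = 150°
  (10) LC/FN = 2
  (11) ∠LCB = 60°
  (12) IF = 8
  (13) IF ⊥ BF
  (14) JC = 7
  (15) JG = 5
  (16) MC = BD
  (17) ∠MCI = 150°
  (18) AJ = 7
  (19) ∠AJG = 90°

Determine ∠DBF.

Step 1: By the law of cosines on triangle BDF: BF² = 8² + 8² − 2·8·8·cos(150°) = 238.85, so BF ≈ 15.45.
Step 2: By the inverse law of cosines on triangle DBF: cos(∠DBF) = (8² + 15.45² − 8²) / (2·8·15.45) = 238.85/247.28 = 0.9659, so ∠DBF = 15°.

Therefore, the measure of angle ∠DBF = 15°.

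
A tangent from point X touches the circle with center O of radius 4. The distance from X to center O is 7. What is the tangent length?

The tangent, radius, and line from the external point to the center form a right triangle.
The right angle is where the tangent meets the radius.
By the Pythagorean theorem: tangent² + 4² = 7²
tangent² = 49 - 16 = 33
tangent = sqrt(33)

sqrt(33)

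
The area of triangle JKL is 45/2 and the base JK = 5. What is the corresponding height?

Rearranging the area formula Area = (1/2) * base * height:
height = 2 * Area / base = 2 * 45/2 / 5 = 9.

9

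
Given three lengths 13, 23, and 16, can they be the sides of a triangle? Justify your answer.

Check all three triangle inequalities:
13 + 23 = 36 > 16 ✓
13 + 16 = 29 > 23 ✓
23 + 16 = 39 > 13 ✓
All conditions hold, so these sides form a valid triangle.

Yes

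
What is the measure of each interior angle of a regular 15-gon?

Each interior angle of a regular n-gon is (n - 2) * 180 / n.
For n = 15: (15 - 2) * 180 / 15 = 2340/15 = 156 degrees.

156 degrees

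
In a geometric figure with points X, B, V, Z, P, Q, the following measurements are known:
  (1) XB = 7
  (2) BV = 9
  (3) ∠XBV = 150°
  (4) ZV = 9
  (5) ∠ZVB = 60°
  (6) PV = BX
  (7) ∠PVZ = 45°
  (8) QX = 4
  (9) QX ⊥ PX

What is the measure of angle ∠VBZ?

Step 1: By the law of cosines on triangle BVZ: BZ² = 9² + 9² − 2·9·9·cos(60°) = 81, so BZ = 9.
Step 2: By the inverse law of cosines on triangle VBZ: cos(∠VBZ) = (9² + 9² − 9²) / (2·9·9) = 81/162 = 0.5, so ∠VBZ = 60°.

Therefore, the measure of angle ∠VBZ = 60°.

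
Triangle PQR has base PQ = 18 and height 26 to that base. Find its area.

Area = (1/2)(18)(26) = 234

234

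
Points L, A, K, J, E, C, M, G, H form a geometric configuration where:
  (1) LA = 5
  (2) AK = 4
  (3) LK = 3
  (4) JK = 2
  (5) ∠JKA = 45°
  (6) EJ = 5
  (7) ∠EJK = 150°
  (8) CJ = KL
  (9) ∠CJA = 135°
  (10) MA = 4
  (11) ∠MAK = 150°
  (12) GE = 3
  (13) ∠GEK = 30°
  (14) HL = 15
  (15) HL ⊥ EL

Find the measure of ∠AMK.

Step 1: By the law of cosines on triangle MAK: MK² = 4² + 4² − 2·4·4·cos(150°) = 59.71, so MK ≈ 7.73.
Step 2: By the inverse law of cosines on triangle AMK: cos(∠AMK) = (4² + 7.73² − 4²) / (2·4·7.73) = 59.71/61.82 = 0.9659, so ∠AMK = 15°.

Therefore, the measure of angle ∠AMK = 15°.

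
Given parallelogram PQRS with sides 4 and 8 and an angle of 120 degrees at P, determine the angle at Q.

In a parallelogram, consecutive angles are supplementary (sum to 180°).
angle Q = 180 - angle P
angle Q = 180 - 120
angle Q = 60 degrees

60 degrees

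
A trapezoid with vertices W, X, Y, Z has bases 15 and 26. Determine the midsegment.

The midsegment of a trapezoid = (base1 + base2) / 2
midsegment = (15 + 26) / 2
midsegment = 41 / 2
midsegment = 41/2

41/2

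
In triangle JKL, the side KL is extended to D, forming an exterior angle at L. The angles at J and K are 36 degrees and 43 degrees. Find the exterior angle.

The interior angle at L is 180 - 36 - 43 = 101 degrees.
The exterior angle and interior angle at L are supplementary:
Exterior angle = 180 - 101 = 79 degrees.

79 degrees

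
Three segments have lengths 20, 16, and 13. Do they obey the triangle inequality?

Yes.
The triangle inequality requires that the sum of any two sides exceeds the third.
Here 13 + 16 = 29 > 20, so the condition is met.

Yes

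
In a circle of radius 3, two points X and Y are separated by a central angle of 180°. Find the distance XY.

Drop a perpendicular from the center to the chord, bisecting both the chord and the central angle.
Each half-chord = r sin(θ/2) = 3 sin(90°).
The full chord = 2 × 3 × sin(90°) = 6.

6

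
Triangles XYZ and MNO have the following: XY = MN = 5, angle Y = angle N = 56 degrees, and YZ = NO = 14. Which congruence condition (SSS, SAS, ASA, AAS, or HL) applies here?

The given information matches SAS: Two pairs of corresponding sides and the included angle are equal (Side-Angle-Side).

SAS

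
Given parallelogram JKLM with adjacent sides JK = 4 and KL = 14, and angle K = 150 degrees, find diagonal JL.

The diagonal of a parallelogram can be found by treating two adjacent sides and the diagonal as a triangle.
Applying the law of cosines with sides 4, 14 and included angle 150°:
d^2 = 16 + 196 - 112*cos(150°) = 56*sqrt(3) + 212
d = 2*sqrt(14*sqrt(3) + 53)

2*sqrt(14*sqrt(3) + 53)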